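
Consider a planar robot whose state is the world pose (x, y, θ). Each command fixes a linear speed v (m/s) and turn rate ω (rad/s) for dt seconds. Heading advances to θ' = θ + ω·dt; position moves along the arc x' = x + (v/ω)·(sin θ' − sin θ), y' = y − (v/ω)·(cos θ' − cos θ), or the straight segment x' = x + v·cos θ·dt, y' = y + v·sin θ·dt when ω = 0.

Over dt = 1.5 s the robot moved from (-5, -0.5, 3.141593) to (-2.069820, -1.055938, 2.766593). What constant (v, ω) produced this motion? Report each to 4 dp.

v = -2.0000, ω = -0.2500

Δθ = 2.766593 − 3.141593 = -0.375000
ω = Δθ/dt = -0.375000/1.5 = -0.2500
R = Δx/(sin θ' − sin θ) = 8.0000
v = R·ω = 8.0000·-0.2500 = -2.0000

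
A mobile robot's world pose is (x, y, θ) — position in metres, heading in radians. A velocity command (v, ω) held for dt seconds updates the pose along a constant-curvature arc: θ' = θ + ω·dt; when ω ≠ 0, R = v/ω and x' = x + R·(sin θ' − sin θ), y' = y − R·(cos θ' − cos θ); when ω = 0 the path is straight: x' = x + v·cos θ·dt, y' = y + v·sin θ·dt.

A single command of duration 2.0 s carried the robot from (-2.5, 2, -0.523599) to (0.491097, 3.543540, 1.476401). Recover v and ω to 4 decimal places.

Δθ = 1.476401 − -0.523599 = 2.000000
ω = Δθ/dt = 2.000000/2.0 = 1.0000
R = Δx/(sin θ' − sin θ) = 2.0000
v = R·ω = 2.0000·1.0000 = 2.0000

v = 2.0000, ω = 1.0000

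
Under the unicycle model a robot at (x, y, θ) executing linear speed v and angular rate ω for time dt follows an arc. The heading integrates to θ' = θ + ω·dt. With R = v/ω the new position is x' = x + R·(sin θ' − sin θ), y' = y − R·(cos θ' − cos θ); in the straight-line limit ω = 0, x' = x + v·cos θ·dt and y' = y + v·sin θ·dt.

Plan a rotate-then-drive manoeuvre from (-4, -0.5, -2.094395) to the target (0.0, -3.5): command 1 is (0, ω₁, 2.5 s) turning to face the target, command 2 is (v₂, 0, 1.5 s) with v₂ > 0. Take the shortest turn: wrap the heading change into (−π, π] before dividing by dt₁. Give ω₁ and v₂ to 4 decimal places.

ω₁ = 0.5804, v₂ = 3.3333

heading to target = atan2(-3.5−-0.5, 0−-4) = -0.6435
Δθ = wrap(-0.6435 − -2.0944) = 1.4509; ω₁ = Δθ/dt₁ = 0.5804
distance = √((0−-4)² + (-3.5−-0.5)²) = 5.0000; v₂ = distance/dt₂ = 3.3333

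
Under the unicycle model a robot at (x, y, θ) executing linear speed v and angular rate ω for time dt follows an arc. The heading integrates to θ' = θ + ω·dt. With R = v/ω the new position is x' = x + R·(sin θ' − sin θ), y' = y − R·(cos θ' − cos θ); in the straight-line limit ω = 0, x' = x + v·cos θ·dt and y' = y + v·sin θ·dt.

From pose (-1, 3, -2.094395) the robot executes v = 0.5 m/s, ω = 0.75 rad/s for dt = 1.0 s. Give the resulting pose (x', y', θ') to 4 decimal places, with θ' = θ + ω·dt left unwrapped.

(-1.0723, 2.5170, -1.3444)

θ' = -2.0944 + 0.75·1.0 = -1.3444
R = v/ω = 0.5/0.75 = 0.6667
x' = -1 + 0.6667·(sin -1.3444 − sin -2.0944) = -1.0723
y' = 3 − 0.6667·(cos -1.3444 − cos -2.0944) = 2.5170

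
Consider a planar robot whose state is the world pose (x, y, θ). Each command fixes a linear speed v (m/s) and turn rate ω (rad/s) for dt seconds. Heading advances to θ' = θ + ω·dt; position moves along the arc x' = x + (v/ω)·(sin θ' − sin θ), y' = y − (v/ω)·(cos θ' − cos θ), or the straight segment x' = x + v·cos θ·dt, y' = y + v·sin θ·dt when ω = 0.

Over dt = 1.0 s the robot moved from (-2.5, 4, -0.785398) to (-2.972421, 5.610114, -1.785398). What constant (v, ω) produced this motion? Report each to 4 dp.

Δθ = -1.785398 − -0.785398 = -1.000000
ω = Δθ/dt = -1.000000/1.0 = -1.0000
R = −Δy/(cos θ' − cos θ) = 1.7500
v = R·ω = 1.7500·-1.0000 = -1.7500

v = -1.7500, ω = -1.0000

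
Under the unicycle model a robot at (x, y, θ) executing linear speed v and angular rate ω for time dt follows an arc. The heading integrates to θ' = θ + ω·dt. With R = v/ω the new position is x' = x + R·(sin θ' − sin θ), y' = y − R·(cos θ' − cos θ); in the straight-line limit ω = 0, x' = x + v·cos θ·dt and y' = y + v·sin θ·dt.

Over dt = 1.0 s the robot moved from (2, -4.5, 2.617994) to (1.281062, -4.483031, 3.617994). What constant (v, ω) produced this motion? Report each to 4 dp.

Δθ = 3.617994 − 2.617994 = 1.000000
ω = Δθ/dt = 1.000000/1.0 = 1.0000
R = Δx/(sin θ' − sin θ) = 0.7500
v = R·ω = 0.7500·1.0000 = 0.7500

v = 0.7500, ω = 1.0000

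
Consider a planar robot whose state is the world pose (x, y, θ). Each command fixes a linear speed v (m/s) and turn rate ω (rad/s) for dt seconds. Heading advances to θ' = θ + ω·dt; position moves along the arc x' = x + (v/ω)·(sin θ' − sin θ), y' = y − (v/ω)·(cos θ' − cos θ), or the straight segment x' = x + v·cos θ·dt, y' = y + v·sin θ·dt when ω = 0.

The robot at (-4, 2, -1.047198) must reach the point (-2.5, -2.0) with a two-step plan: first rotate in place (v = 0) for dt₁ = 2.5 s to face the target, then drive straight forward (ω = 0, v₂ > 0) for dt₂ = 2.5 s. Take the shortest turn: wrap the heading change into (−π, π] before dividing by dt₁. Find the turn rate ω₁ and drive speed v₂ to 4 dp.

heading to target = atan2(-2−2, -2.5−-4) = -1.2120
Δθ = wrap(-1.2120 − -1.0472) = -0.1648; ω₁ = Δθ/dt₁ = -0.0659
distance = √((-2.5−-4)² + (-2−2)²) = 4.2720; v₂ = distance/dt₂ = 1.7088

ω₁ = -0.0659, v₂ = 1.7088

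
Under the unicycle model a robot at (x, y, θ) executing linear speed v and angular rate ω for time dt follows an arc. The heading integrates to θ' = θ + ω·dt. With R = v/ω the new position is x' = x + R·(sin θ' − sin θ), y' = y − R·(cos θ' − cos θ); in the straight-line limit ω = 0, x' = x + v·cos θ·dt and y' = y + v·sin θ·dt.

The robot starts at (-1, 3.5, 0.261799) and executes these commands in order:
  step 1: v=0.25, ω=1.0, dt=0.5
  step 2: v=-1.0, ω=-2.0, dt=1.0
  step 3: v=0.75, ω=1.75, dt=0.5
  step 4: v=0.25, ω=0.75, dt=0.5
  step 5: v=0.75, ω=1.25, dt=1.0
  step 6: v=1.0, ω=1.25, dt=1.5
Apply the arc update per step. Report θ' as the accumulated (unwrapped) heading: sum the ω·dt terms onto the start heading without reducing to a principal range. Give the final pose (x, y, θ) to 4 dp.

(-1.5284, 4.9375, 3.1368)

step 1: θ'=0.7618 (R=0.2500) → pose (-0.8921, 3.5606, 0.7618)
step 2: θ'=-1.2382 (R=0.5000) → pose (-1.7099, 3.7591, -1.2382)
step 3: θ'=-0.3632 (R=0.4286) → pose (-1.4570, 3.4984, -0.3632)
step 4: θ'=0.0118 (R=0.3333) → pose (-1.3347, 3.4767, 0.0118)
step 5: θ'=1.2618 (R=0.6000) → pose (-0.7702, 3.8942, 1.2618)
step 6: θ'=3.1368 (R=0.8000) → pose (-1.5284, 4.9375, 3.1368)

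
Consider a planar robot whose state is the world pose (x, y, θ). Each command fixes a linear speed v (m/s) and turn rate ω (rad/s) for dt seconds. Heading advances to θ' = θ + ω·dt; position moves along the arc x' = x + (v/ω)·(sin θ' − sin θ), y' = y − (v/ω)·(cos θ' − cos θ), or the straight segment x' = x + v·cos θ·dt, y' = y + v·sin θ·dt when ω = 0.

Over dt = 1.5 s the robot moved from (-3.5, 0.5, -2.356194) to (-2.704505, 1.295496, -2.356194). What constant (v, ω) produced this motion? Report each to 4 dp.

Δθ = -2.356194 − -2.356194 = 0.000000
ω = Δθ/dt = 0.000000/1.5 = 0.0000
ω = 0 → v = (Δx·cos θ + Δy·sin θ)/dt = -0.7500

v = -0.7500, ω = 0.0000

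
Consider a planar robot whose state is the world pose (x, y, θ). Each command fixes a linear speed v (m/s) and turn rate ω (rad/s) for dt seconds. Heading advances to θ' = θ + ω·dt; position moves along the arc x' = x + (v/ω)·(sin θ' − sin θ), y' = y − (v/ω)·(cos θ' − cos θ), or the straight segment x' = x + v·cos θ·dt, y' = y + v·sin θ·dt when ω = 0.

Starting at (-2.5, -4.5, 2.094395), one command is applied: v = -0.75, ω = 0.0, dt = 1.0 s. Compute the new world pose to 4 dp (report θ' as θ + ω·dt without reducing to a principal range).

θ' = 2.0944 + 0.0·1.0 = 2.0944
ω = 0 → straight: x' = -2.5 + -0.75·cos(2.0944)·1.0 = -2.1250
y' = -4.5 + -0.75·sin(2.0944)·1.0 = -5.1495

(-2.1250, -5.1495, 2.0944)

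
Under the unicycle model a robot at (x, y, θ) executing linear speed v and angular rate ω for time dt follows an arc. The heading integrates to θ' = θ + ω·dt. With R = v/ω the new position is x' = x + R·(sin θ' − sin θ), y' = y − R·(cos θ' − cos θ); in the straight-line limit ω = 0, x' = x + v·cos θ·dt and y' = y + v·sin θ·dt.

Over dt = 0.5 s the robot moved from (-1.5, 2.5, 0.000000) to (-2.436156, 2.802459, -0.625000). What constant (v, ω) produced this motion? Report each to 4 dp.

v = -2.0000, ω = -1.2500

Δθ = -0.625000 − 0.000000 = -0.625000
ω = Δθ/dt = -0.625000/0.5 = -1.2500
R = Δx/(sin θ' − sin θ) = 1.6000
v = R·ω = 1.6000·-1.2500 = -2.0000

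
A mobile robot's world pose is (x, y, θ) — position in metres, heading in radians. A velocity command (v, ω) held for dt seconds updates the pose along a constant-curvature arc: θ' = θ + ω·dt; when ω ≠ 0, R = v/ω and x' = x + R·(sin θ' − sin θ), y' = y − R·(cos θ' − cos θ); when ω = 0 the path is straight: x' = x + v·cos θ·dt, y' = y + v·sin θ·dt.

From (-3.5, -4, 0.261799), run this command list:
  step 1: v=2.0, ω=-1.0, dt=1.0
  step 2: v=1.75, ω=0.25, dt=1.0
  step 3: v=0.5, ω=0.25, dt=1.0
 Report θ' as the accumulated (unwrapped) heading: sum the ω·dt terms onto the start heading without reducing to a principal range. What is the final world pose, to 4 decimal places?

step 1: θ'=-0.7382 (R=-2.0000) → pose (-1.6364, -4.4525, -0.7382)
step 2: θ'=-0.4882 (R=7.0000) → pose (-0.2090, -5.4570, -0.4882)
step 3: θ'=-0.2382 (R=2.0000) → pose (0.2572, -5.6341, -0.2382)

(0.2572, -5.6341, -0.2382)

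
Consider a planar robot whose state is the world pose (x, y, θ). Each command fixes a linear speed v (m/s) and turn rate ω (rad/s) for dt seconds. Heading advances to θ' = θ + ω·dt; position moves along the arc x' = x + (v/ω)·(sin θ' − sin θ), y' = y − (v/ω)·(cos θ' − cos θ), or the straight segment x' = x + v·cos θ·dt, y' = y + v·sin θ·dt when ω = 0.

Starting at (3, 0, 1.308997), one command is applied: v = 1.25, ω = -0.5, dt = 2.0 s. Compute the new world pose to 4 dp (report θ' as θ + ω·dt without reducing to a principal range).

θ' = 1.3090 + -0.5·2.0 = 0.3090
R = v/ω = 1.25/-0.5 = -2.5000
x' = 3 + -2.5000·(sin 0.3090 − sin 1.3090) = 4.6546
y' = 0 − -2.5000·(cos 0.3090 − cos 1.3090) = 1.7346

(4.6546, 1.7346, 0.3090)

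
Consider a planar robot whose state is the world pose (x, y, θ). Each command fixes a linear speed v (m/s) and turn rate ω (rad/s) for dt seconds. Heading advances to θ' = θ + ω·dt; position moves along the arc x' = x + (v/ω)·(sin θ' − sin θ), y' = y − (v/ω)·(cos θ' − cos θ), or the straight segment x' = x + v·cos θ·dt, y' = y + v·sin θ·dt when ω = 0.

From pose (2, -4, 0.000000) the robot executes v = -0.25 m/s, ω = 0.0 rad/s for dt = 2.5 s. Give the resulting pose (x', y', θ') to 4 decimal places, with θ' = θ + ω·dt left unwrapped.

θ' = 0.0000 + 0.0·2.5 = 0.0000
ω = 0 → straight: x' = 2 + -0.25·cos(0.0000)·2.5 = 1.3750
y' = -4 + -0.25·sin(0.0000)·2.5 = -4.0000

(1.3750, -4.0000, 0.0000)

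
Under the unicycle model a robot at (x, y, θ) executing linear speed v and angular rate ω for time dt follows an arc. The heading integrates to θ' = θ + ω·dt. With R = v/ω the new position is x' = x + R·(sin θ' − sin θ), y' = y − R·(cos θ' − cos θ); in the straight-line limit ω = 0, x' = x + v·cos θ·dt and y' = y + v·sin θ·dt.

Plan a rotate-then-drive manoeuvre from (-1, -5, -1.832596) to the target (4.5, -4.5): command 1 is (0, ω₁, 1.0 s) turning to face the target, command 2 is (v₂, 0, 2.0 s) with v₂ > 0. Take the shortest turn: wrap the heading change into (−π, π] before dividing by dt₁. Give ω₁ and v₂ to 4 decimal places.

heading to target = atan2(-4.5−-5, 4.5−-1) = 0.0907
Δθ = wrap(0.0907 − -1.8326) = 1.9233; ω₁ = Δθ/dt₁ = 1.9233
distance = √((4.5−-1)² + (-4.5−-5)²) = 5.5227; v₂ = distance/dt₂ = 2.7613

ω₁ = 1.9233, v₂ = 2.7613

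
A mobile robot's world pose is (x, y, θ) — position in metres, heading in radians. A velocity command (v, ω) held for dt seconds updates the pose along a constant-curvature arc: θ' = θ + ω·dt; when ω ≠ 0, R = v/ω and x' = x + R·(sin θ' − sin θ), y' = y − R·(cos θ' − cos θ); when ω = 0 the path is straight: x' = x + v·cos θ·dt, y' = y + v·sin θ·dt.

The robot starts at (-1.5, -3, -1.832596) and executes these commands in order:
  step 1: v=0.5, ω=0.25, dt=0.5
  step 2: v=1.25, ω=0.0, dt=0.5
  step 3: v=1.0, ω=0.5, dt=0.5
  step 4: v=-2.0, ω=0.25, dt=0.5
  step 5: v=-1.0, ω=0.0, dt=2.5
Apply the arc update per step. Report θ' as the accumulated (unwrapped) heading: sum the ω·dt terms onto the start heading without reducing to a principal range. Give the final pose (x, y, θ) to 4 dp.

(-2.4052, -0.9493, -1.3326)

step 1: θ'=-1.7076 (R=2.0000) → pose (-1.5495, -3.2449, -1.7076)
step 2: θ'=-1.7076 (straight) → pose (-1.6347, -3.8641, -1.7076)
step 3: θ'=-1.4576 (R=2.0000) → pose (-1.6406, -4.3627, -1.4576)
step 4: θ'=-1.3326 (R=-8.0000) → pose (-1.8153, -3.3788, -1.3326)
step 5: θ'=-1.3326 (straight) → pose (-2.4052, -0.9493, -1.3326)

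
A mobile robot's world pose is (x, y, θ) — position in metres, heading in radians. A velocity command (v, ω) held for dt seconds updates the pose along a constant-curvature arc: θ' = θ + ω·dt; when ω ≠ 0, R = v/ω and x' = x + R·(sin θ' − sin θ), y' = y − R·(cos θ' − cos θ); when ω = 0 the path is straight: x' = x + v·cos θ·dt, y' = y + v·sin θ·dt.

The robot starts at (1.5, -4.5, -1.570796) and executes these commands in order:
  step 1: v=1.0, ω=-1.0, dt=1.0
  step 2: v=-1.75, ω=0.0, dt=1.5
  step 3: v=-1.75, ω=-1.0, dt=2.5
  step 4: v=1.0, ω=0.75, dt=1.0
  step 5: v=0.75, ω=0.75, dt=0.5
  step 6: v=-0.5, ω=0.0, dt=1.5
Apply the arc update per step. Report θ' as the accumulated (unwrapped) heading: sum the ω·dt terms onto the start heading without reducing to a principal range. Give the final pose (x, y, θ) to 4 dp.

(6.1335, -5.2612, -3.9458)

step 1: θ'=-2.5708 (R=-1.0000) → pose (1.0403, -5.3415, -2.5708)
step 2: θ'=-2.5708 (straight) → pose (3.2492, -3.9232, -2.5708)
step 3: θ'=-5.0708 (R=1.7500) → pose (5.8335, -6.0096, -5.0708)
step 4: θ'=-4.3208 (R=1.3333) → pose (5.8173, -5.0330, -4.3208)
step 5: θ'=-3.9458 (R=1.0000) → pose (5.6133, -4.7210, -3.9458)
step 6: θ'=-3.9458 (straight) → pose (6.1335, -5.2612, -3.9458)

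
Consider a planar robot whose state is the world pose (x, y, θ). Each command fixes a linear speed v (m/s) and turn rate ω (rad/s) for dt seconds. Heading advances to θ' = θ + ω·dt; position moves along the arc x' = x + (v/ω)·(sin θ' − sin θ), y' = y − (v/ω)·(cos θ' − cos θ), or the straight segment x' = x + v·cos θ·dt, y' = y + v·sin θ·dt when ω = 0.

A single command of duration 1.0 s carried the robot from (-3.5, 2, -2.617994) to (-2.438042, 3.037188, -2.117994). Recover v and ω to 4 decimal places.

v = -1.5000, ω = 0.5000

Δθ = -2.117994 − -2.617994 = 0.500000
ω = Δθ/dt = 0.500000/1.0 = 0.5000
R = Δx/(sin θ' − sin θ) = -3.0000
v = R·ω = -3.0000·0.5000 = -1.5000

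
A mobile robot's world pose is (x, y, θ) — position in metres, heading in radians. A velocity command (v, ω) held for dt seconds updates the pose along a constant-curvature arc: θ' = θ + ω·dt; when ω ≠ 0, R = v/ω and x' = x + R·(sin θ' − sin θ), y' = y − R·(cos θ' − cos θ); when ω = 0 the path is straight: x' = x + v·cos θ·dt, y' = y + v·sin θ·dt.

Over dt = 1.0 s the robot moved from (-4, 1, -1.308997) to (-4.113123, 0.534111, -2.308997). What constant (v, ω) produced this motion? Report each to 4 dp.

Δθ = -2.308997 − -1.308997 = -1.000000
ω = Δθ/dt = -1.000000/1.0 = -1.0000
R = −Δy/(cos θ' − cos θ) = -0.5000
v = R·ω = -0.5000·-1.0000 = 0.5000

v = 0.5000, ω = -1.0000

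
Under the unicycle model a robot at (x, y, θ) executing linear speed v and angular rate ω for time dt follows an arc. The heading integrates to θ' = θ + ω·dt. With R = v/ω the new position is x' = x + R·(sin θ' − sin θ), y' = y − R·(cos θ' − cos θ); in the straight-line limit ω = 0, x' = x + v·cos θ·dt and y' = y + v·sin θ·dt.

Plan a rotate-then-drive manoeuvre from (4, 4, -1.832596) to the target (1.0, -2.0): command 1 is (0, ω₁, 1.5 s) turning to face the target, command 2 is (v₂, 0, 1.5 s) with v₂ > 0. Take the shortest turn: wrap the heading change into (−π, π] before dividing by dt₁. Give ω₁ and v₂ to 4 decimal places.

heading to target = atan2(-2−4, 1−4) = -2.0344
Δθ = wrap(-2.0344 − -1.8326) = -0.2018; ω₁ = Δθ/dt₁ = -0.1346
distance = √((1−4)² + (-2−4)²) = 6.7082; v₂ = distance/dt₂ = 4.4721

ω₁ = -0.1346, v₂ = 4.4721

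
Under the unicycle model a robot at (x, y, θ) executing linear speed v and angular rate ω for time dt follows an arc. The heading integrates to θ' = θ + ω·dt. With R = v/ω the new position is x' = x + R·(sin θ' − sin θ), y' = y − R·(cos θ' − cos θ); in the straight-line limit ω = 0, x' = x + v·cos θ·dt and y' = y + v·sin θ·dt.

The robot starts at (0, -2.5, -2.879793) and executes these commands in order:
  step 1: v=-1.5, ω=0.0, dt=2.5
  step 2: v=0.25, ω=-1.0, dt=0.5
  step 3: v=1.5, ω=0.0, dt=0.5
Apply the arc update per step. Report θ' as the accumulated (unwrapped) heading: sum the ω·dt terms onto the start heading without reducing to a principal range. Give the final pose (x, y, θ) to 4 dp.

(2.7697, -1.3539, -3.3798)

step 1: θ'=-2.8798 (straight) → pose (3.6222, -1.5294, -2.8798)
step 2: θ'=-3.3798 (R=-0.2500) → pose (3.4985, -1.5309, -3.3798)
step 3: θ'=-3.3798 (straight) → pose (2.7697, -1.3539, -3.3798)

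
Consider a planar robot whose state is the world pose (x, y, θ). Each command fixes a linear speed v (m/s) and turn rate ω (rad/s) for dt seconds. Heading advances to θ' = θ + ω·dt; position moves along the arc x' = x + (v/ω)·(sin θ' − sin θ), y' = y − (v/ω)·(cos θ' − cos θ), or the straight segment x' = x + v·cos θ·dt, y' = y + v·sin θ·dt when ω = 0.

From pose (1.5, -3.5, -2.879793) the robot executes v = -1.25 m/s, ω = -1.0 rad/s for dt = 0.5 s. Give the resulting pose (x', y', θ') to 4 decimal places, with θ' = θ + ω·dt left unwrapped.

(2.1185, -3.4927, -3.3798)

θ' = -2.8798 + -1.0·0.5 = -3.3798
R = v/ω = -1.25/-1.0 = 1.2500
x' = 1.5 + 1.2500·(sin -3.3798 − sin -2.8798) = 2.1185
y' = -3.5 − 1.2500·(cos -3.3798 − cos -2.8798) = -3.4927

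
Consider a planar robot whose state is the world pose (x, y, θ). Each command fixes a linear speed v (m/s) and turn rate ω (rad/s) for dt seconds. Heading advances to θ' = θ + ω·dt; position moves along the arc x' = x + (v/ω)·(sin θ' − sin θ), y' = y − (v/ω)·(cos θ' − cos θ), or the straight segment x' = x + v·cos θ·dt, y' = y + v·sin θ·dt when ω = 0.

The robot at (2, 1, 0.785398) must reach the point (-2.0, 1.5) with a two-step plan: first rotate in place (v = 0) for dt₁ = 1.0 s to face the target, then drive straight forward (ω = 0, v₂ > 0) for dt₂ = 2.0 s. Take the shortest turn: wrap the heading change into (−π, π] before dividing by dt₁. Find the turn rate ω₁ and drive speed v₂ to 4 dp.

heading to target = atan2(1.5−1, -2−2) = 3.0172
Δθ = wrap(3.0172 − 0.7854) = 2.2318; ω₁ = Δθ/dt₁ = 2.2318
distance = √((-2−2)² + (1.5−1)²) = 4.0311; v₂ = distance/dt₂ = 2.0156

ω₁ = 2.2318, v₂ = 2.0156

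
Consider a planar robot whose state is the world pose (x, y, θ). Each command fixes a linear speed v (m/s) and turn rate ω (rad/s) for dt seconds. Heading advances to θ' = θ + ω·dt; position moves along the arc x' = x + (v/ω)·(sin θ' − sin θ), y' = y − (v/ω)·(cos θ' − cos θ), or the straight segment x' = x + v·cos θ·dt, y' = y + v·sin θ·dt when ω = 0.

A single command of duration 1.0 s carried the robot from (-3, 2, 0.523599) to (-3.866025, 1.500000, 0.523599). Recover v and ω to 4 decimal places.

v = -1.0000, ω = 0.0000

Δθ = 0.523599 − 0.523599 = 0.000000
ω = Δθ/dt = 0.000000/1.0 = 0.0000
ω = 0 → v = (Δx·cos θ + Δy·sin θ)/dt = -1.0000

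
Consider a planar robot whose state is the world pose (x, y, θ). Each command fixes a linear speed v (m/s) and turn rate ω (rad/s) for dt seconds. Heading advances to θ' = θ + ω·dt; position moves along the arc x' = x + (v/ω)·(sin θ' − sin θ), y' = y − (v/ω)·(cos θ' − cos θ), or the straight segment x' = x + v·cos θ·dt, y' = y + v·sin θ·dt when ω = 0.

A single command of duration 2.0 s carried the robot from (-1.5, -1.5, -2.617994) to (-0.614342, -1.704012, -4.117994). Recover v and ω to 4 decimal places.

v = -0.5000, ω = -0.7500

Δθ = -4.117994 − -2.617994 = -1.500000
ω = Δθ/dt = -1.500000/2.0 = -0.7500
R = Δx/(sin θ' − sin θ) = 0.6667
v = R·ω = 0.6667·-0.7500 = -0.5000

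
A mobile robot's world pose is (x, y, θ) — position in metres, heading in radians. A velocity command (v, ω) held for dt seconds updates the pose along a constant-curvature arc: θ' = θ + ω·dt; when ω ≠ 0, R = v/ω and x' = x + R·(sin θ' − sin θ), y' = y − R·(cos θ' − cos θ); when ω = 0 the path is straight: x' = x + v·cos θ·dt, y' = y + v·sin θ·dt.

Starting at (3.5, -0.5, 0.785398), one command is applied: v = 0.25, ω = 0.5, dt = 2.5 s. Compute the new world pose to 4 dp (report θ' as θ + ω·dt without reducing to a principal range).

θ' = 0.7854 + 0.5·2.5 = 2.0354
R = v/ω = 0.25/0.5 = 0.5000
x' = 3.5 + 0.5000·(sin 2.0354 − sin 0.7854) = 3.5934
y' = -0.5 − 0.5000·(cos 2.0354 − cos 0.7854) = 0.0776

(3.5934, 0.0776, 2.0354)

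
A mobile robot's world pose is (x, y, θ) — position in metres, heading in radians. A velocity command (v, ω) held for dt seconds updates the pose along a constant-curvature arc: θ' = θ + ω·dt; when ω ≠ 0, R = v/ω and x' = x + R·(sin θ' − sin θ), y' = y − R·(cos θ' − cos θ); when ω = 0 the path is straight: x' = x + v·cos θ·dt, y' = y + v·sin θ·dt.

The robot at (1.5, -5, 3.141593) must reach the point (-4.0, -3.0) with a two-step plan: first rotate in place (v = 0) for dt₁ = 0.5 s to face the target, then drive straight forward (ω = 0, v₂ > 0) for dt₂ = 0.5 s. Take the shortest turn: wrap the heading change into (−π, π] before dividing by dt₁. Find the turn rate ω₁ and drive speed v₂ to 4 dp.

heading to target = atan2(-3−-5, -4−1.5) = 2.7928
Δθ = wrap(2.7928 − 3.1416) = -0.3488; ω₁ = Δθ/dt₁ = -0.6975
distance = √((-4−1.5)² + (-3−-5)²) = 5.8523; v₂ = distance/dt₂ = 11.7047

ω₁ = -0.6975, v₂ = 11.7047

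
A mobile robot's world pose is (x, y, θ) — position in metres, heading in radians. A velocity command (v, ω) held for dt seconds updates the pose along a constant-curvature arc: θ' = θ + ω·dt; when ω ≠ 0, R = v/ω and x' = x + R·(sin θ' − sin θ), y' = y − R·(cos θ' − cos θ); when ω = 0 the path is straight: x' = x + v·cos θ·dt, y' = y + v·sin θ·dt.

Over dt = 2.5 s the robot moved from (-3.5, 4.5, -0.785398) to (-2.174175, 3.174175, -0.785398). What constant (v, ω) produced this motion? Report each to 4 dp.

v = 0.7500, ω = 0.0000

Δθ = -0.785398 − -0.785398 = 0.000000
ω = Δθ/dt = 0.000000/2.5 = 0.0000
ω = 0 → v = (Δx·cos θ + Δy·sin θ)/dt = 0.7500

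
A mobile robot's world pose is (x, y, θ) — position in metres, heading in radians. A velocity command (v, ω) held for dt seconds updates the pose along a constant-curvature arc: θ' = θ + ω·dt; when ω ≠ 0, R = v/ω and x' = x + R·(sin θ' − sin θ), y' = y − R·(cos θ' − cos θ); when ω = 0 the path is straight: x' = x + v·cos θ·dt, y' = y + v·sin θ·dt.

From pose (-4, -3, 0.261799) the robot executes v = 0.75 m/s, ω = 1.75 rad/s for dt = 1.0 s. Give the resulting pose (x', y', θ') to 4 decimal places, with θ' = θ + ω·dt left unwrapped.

(-3.7234, -2.4031, 2.0118)

θ' = 0.2618 + 1.75·1.0 = 2.0118
R = v/ω = 0.75/1.75 = 0.4286
x' = -4 + 0.4286·(sin 2.0118 − sin 0.2618) = -3.7234
y' = -3 − 0.4286·(cos 2.0118 − cos 0.2618) = -2.4031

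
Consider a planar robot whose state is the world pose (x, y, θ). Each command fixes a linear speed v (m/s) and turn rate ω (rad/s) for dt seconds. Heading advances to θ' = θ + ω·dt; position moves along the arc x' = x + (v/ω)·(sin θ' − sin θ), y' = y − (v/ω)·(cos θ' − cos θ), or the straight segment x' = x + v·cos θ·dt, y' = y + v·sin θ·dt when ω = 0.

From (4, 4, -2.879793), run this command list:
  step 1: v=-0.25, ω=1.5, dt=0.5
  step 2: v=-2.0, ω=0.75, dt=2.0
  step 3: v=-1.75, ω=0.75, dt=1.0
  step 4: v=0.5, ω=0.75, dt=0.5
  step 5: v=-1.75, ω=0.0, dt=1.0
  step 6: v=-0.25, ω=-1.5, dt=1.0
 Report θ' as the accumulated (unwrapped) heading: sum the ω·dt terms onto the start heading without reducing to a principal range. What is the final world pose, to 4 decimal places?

step 1: θ'=-2.1298 (R=-0.1667) → pose (4.0982, 4.0726, -2.1298)
step 2: θ'=-0.6298 (R=-2.6667) → pose (3.4080, 7.6419, -0.6298)
step 3: θ'=0.1202 (R=-2.3333) → pose (1.7539, 8.0727, 0.1202)
step 4: θ'=0.4952 (R=0.6667) → pose (1.9908, 8.1480, 0.4952)
step 5: θ'=0.4952 (straight) → pose (0.4510, 7.3164, 0.4952)
step 6: θ'=-1.0048 (R=0.1667) → pose (0.2311, 7.3736, -1.0048)

(0.2311, 7.3736, -1.0048)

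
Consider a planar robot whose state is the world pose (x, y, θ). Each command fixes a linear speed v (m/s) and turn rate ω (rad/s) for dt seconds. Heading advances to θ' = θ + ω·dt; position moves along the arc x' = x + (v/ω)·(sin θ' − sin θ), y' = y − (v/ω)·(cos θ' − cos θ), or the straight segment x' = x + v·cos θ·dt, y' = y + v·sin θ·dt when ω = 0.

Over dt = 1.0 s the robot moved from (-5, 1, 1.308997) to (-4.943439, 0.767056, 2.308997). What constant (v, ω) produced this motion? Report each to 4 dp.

v = -0.2500, ω = 1.0000

Δθ = 2.308997 − 1.308997 = 1.000000
ω = Δθ/dt = 1.000000/1.0 = 1.0000
R = −Δy/(cos θ' − cos θ) = -0.2500
v = R·ω = -0.2500·1.0000 = -0.2500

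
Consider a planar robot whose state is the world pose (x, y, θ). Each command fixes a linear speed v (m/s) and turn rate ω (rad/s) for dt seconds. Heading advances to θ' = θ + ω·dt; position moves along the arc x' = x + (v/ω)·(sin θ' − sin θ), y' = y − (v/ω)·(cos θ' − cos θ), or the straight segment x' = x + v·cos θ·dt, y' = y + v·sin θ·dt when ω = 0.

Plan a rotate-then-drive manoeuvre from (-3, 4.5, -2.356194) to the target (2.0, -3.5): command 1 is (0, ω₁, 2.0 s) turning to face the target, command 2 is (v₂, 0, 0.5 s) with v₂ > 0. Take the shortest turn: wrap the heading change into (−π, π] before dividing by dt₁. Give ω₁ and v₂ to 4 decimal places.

heading to target = atan2(-3.5−4.5, 2−-3) = -1.0122
Δθ = wrap(-1.0122 − -2.3562) = 1.3440; ω₁ = Δθ/dt₁ = 0.6720
distance = √((2−-3)² + (-3.5−4.5)²) = 9.4340; v₂ = distance/dt₂ = 18.8680

ω₁ = 0.6720, v₂ = 18.8680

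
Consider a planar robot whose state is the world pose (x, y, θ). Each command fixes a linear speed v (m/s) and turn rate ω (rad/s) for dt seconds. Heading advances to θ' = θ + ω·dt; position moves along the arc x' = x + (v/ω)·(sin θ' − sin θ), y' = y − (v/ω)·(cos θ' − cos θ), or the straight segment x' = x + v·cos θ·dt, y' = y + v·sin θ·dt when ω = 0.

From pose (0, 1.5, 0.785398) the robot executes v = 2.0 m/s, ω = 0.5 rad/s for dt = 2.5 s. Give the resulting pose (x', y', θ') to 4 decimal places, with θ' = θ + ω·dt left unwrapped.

θ' = 0.7854 + 0.5·2.5 = 2.0354
R = v/ω = 2.0/0.5 = 4.0000
x' = 0 + 4.0000·(sin 2.0354 − sin 0.7854) = 0.7476
y' = 1.5 − 4.0000·(cos 2.0354 − cos 0.7854) = 6.1207

(0.7476, 6.1207, 2.0354)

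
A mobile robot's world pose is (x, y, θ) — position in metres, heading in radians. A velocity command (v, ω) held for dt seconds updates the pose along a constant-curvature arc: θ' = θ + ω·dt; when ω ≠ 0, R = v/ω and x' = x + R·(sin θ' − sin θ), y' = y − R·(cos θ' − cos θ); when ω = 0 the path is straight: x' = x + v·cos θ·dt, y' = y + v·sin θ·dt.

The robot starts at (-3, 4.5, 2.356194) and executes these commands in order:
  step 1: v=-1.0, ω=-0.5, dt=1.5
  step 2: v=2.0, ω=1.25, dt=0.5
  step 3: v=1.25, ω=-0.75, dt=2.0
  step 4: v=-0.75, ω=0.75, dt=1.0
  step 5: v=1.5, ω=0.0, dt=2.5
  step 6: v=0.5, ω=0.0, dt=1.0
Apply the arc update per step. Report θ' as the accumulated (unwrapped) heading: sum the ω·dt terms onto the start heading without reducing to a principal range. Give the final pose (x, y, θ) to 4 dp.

step 1: θ'=1.6062 (R=2.0000) → pose (-2.4155, 3.1566, 1.6062)
step 2: θ'=2.2312 (R=1.6000) → pose (-2.7509, 4.0814, 2.2312)
step 3: θ'=0.7312 (R=-1.6667) → pose (-2.5476, 6.3444, 0.7312)
step 4: θ'=1.4812 (R=-1.0000) → pose (-2.8758, 5.6896, 1.4812)
step 5: θ'=1.4812 (straight) → pose (-2.5402, 9.4245, 1.4812)
step 6: θ'=1.4812 (straight) → pose (-2.4955, 9.9225, 1.4812)

(-2.4955, 9.9225, 1.4812)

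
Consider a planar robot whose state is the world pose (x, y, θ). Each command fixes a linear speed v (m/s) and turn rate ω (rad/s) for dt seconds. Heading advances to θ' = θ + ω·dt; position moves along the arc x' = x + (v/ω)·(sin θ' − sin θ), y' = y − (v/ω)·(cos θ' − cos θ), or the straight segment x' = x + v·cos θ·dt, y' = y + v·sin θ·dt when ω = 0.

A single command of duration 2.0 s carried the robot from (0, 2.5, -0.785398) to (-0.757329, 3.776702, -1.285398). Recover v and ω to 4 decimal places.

Δθ = -1.285398 − -0.785398 = -0.500000
ω = Δθ/dt = -0.500000/2.0 = -0.2500
R = −Δy/(cos θ' − cos θ) = 3.0000
v = R·ω = 3.0000·-0.2500 = -0.7500

v = -0.7500, ω = -0.2500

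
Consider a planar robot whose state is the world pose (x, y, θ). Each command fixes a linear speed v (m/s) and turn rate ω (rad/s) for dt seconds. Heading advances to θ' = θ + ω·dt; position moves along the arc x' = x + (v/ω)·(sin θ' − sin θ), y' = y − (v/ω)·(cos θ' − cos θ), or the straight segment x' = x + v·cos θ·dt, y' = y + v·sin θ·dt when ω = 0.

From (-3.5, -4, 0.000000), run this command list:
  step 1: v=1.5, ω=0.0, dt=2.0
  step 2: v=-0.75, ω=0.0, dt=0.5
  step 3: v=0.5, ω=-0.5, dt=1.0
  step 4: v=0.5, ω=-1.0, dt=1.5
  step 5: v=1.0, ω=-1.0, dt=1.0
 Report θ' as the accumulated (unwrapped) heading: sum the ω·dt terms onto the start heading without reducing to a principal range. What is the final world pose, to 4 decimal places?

step 1: θ'=0.0000 (straight) → pose (-0.5000, -4.0000, 0.0000)
step 2: θ'=0.0000 (straight) → pose (-0.8750, -4.0000, 0.0000)
step 3: θ'=-0.5000 (R=-1.0000) → pose (-0.3956, -4.1224, -0.5000)
step 4: θ'=-2.0000 (R=-0.5000) → pose (-0.1806, -4.7693, -2.0000)
step 5: θ'=-3.0000 (R=-1.0000) → pose (-0.9488, -5.3431, -3.0000)

(-0.9488, -5.3431, -3.0000)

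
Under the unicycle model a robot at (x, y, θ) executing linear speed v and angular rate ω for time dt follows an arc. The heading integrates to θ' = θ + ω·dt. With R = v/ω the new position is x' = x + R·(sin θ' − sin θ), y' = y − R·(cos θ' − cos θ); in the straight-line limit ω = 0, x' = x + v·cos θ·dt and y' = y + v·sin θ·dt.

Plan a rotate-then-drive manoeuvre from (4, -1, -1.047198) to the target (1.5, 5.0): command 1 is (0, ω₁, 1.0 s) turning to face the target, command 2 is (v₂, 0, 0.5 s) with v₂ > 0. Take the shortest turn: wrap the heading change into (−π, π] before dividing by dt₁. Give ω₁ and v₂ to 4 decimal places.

heading to target = atan2(5−-1, 1.5−4) = 1.9656
Δθ = wrap(1.9656 − -1.0472) = 3.0128; ω₁ = Δθ/dt₁ = 3.0128
distance = √((1.5−4)² + (5−-1)²) = 6.5000; v₂ = distance/dt₂ = 13.0000

ω₁ = 3.0128, v₂ = 13.0000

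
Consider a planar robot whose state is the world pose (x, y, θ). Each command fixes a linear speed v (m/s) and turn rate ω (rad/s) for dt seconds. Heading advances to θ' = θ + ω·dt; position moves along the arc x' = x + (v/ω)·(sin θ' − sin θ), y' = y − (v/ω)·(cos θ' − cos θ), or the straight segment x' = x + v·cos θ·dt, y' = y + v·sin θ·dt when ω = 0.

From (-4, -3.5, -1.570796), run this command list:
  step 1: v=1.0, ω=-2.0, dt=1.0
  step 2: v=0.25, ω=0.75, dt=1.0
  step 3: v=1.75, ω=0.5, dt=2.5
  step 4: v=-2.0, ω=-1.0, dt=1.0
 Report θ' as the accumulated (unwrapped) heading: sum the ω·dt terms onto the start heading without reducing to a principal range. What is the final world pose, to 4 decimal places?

step 1: θ'=-3.5708 (R=-0.5000) → pose (-4.7081, -3.9546, -3.5708)
step 2: θ'=-2.8208 (R=0.3333) → pose (-4.9519, -3.9414, -2.8208)
step 3: θ'=-1.5708 (R=3.5000) → pose (-7.3483, -7.2629, -1.5708)
step 4: θ'=-2.5708 (R=2.0000) → pose (-6.4289, -5.5799, -2.5708)

(-6.4289, -5.5799, -2.5708)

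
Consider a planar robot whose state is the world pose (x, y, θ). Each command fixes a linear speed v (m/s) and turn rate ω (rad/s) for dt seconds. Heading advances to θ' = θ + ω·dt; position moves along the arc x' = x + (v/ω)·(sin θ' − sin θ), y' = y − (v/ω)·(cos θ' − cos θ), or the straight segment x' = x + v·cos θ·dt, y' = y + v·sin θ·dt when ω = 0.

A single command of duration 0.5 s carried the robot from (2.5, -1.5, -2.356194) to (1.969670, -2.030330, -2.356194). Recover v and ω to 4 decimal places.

v = 1.5000, ω = 0.0000

Δθ = -2.356194 − -2.356194 = 0.000000
ω = Δθ/dt = 0.000000/0.5 = 0.0000
ω = 0 → v = (Δx·cos θ + Δy·sin θ)/dt = 1.5000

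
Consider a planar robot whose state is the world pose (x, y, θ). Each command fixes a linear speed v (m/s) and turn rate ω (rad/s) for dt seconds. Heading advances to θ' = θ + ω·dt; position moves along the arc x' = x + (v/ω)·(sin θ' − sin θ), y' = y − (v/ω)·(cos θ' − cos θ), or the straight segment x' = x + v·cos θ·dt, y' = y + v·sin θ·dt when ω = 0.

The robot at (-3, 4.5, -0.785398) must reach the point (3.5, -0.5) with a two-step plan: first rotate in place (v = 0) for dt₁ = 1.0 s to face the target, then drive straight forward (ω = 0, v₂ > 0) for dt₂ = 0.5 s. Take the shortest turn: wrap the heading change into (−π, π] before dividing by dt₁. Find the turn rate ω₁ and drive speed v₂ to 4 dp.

heading to target = atan2(-0.5−4.5, 3.5−-3) = -0.6557
Δθ = wrap(-0.6557 − -0.7854) = 0.1297; ω₁ = Δθ/dt₁ = 0.1297
distance = √((3.5−-3)² + (-0.5−4.5)²) = 8.2006; v₂ = distance/dt₂ = 16.4012

ω₁ = 0.1297, v₂ = 16.4012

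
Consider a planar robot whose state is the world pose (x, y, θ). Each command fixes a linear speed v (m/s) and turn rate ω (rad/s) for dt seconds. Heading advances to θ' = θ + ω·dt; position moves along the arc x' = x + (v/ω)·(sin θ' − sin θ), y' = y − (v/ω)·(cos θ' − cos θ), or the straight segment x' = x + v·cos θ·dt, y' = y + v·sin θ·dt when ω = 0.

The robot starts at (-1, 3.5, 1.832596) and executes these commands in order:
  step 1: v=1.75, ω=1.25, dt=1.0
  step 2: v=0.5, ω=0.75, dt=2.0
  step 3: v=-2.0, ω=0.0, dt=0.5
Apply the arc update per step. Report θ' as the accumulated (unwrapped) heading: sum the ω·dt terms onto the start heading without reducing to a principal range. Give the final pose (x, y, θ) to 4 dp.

step 1: θ'=3.0826 (R=1.4000) → pose (-2.2697, 4.5352, 3.0826)
step 2: θ'=4.5826 (R=0.6667) → pose (-2.9701, 3.9560, 4.5826)
step 3: θ'=4.5826 (straight) → pose (-2.8407, 4.9476, 4.5826)

(-2.8407, 4.9476, 4.5826)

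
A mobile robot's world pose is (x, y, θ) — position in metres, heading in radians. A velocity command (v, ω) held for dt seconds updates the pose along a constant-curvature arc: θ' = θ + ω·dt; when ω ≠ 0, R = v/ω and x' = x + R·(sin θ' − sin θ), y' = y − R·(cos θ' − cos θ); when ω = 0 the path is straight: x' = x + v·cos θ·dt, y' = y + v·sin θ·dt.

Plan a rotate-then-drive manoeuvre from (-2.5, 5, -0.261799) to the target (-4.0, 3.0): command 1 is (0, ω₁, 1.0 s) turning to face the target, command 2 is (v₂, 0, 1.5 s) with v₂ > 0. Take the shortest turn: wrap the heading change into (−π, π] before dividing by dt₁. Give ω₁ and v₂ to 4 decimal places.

heading to target = atan2(3−5, -4−-2.5) = -2.2143
Δθ = wrap(-2.2143 − -0.2618) = -1.9525; ω₁ = Δθ/dt₁ = -1.9525
distance = √((-4−-2.5)² + (3−5)²) = 2.5000; v₂ = distance/dt₂ = 1.6667

ω₁ = -1.9525, v₂ = 1.6667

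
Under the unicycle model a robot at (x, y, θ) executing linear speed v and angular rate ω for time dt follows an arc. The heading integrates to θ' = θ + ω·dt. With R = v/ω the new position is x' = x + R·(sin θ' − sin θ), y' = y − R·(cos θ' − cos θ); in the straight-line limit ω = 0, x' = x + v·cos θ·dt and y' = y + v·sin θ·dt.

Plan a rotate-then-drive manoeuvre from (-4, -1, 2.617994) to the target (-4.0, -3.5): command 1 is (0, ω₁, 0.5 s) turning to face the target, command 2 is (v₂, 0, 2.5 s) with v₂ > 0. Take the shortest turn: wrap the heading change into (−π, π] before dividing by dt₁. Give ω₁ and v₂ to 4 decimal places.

ω₁ = 4.1888, v₂ = 1.0000

heading to target = atan2(-3.5−-1, -4−-4) = -1.5708
Δθ = wrap(-1.5708 − 2.6180) = 2.0944; ω₁ = Δθ/dt₁ = 4.1888
distance = √((-4−-4)² + (-3.5−-1)²) = 2.5000; v₂ = distance/dt₂ = 1.0000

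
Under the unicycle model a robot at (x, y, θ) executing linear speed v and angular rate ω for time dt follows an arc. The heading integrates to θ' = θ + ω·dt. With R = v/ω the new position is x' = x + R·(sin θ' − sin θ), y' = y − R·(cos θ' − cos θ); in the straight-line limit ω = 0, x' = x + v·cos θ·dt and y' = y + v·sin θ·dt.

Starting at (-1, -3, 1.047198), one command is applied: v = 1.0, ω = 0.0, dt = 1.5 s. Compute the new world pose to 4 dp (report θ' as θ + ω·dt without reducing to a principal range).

θ' = 1.0472 + 0.0·1.5 = 1.0472
ω = 0 → straight: x' = -1 + 1.0·cos(1.0472)·1.5 = -0.2500
y' = -3 + 1.0·sin(1.0472)·1.5 = -1.7010

(-0.2500, -1.7010, 1.0472)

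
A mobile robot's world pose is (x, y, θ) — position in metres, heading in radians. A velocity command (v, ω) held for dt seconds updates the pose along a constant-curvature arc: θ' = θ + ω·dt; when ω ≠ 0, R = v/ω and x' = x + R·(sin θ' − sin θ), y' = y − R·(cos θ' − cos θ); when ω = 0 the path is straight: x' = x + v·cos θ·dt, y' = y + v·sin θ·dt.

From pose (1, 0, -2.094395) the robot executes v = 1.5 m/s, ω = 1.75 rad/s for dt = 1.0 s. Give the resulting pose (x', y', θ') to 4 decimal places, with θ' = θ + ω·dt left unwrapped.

(1.4529, -1.2354, -0.3444)

θ' = -2.0944 + 1.75·1.0 = -0.3444
R = v/ω = 1.5/1.75 = 0.8571
x' = 1 + 0.8571·(sin -0.3444 − sin -2.0944) = 1.4529
y' = 0 − 0.8571·(cos -0.3444 − cos -2.0944) = -1.2354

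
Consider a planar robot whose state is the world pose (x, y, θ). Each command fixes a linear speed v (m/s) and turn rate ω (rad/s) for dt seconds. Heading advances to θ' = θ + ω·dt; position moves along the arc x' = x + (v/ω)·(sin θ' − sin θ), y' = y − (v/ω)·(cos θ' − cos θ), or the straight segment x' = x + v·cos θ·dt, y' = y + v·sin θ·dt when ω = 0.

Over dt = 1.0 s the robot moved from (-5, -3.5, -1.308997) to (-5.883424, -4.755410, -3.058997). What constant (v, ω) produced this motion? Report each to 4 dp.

v = 1.7500, ω = -1.7500

Δθ = -3.058997 − -1.308997 = -1.750000
ω = Δθ/dt = -1.750000/1.0 = -1.7500
R = −Δy/(cos θ' − cos θ) = -1.0000
v = R·ω = -1.0000·-1.7500 = 1.7500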